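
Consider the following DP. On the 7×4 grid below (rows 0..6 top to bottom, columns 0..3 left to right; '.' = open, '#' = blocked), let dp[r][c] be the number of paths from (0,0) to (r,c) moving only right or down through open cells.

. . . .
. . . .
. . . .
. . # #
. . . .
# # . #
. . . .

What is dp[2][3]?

10

r\c   0   1   2   3
  0   1   1   1   1
  1   1   2   3   4
  2   1   3   6  10
  3   1   4   0   0
  4   1   5   5   5
  5   0   0   5   0
  6   0   0   5   5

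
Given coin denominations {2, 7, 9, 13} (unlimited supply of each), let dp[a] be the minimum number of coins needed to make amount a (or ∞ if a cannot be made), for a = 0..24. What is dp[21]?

 a  0  1  2  3  4  5  6  7  8  9 10 11 12 13 14 15 16 17 18 19 20 21 22 23 24
dp  0  -  1  -  2  -  3  1  4  1  5  2  6  1  2  2  2  3  2  4  2  3  2  3  3
(- denotes ∞ / unreachable)

3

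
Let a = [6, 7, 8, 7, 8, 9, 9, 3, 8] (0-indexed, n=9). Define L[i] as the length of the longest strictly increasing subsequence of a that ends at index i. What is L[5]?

   i    0    1    2    3    4    5    6    7    8
a[i]    6    7    8    7    8    9    9    3    8
L[i]    1    2    3    2    3    4    4    1    3

4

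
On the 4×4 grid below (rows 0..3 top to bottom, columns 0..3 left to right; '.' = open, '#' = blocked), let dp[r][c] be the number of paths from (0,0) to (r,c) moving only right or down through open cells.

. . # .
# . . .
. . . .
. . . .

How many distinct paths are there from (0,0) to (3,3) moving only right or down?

6

r\c   0   1   2   3
  0   1   1   0   0
  1   0   1   1   1
  2   0   1   2   3
  3   0   1   3   6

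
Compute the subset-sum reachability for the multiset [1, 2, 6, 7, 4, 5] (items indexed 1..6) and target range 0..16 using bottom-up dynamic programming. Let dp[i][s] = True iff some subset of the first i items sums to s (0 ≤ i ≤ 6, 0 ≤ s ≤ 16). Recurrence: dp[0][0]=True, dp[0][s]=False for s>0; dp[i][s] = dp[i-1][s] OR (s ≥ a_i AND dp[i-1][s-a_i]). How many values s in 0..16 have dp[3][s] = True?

i\s   0   1   2   3   4   5   6   7   8   9  10  11  12  13  14  15  16
  0   T   F   F   F   F   F   F   F   F   F   F   F   F   F   F   F   F
  1   T   T   F   F   F   F   F   F   F   F   F   F   F   F   F   F   F
  2   T   T   T   T   F   F   F   F   F   F   F   F   F   F   F   F   F
  3   T   T   T   T   F   F   T   T   T   T   F   F   F   F   F   F   F
  4   T   T   T   T   F   F   T   T   T   T   T   F   F   T   T   T   T
  5   T   T   T   T   T   T   T   T   T   T   T   T   T   T   T   T   T
  6   T   T   T   T   T   T   T   T   T   T   T   T   T   T   T   T   T

8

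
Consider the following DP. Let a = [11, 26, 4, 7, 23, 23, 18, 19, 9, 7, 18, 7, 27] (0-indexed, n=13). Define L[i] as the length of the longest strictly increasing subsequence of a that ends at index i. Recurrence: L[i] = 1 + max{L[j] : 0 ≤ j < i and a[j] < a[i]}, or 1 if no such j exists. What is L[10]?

4

   i    0    1    2    3    4    5    6    7    8    9   10   11   12
a[i]   11   26    4    7   23   23   18   19    9    7   18    7   27
L[i]    1    2    1    2    3    3    3    4    3    2    4    2    5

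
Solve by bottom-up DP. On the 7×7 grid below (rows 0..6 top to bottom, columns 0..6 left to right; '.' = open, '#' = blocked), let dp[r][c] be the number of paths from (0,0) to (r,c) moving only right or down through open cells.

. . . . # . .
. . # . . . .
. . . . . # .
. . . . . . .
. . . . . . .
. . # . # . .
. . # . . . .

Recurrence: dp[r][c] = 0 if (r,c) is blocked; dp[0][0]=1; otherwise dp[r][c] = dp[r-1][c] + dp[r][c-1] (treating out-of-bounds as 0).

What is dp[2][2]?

r\c   0   1   2   3   4   5   6
  0   1   1   1   1   0   0   0
  1   1   2   0   1   1   1   1
  2   1   3   3   4   5   0   1
  3   1   4   7  11  16  16  17
  4   1   5  12  23  39  55  72
  5   1   6   0  23   0  55 127
  6   1   7   0  23  23  78 205

3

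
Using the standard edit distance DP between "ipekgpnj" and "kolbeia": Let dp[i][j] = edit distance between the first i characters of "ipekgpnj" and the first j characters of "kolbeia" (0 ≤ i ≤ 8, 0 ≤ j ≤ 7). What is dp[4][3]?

   ''  k  o  l  b  e  i  a
''  0  1  2  3  4  5  6  7
 i  1  1  2  3  4  5  5  6
 p  2  2  2  3  4  5  6  6
 e  3  3  3  3  4  4  5  6
 k  4  3  4  4  4  5  5  6
 g  5  4  4  5  5  5  6  6
 p  6  5  5  5  6  6  6  7
 n  7  6  6  6  6  7  7  7
 j  8  7  7  7  7  7  8  8

4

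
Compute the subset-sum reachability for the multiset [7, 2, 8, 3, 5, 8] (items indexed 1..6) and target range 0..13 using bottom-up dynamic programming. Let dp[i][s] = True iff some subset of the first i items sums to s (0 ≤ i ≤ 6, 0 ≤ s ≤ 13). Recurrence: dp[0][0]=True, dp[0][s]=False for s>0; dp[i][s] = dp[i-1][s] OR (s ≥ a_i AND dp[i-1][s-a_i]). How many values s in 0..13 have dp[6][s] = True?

i\s   0   1   2   3   4   5   6   7   8   9  10  11  12  13
  0   T   F   F   F   F   F   F   F   F   F   F   F   F   F
  1   T   F   F   F   F   F   F   T   F   F   F   F   F   F
  2   T   F   T   F   F   F   F   T   F   T   F   F   F   F
  3   T   F   T   F   F   F   F   T   T   T   T   F   F   F
  4   T   F   T   T   F   T   F   T   T   T   T   T   T   T
  5   T   F   T   T   F   T   F   T   T   T   T   T   T   T
  6   T   F   T   T   F   T   F   T   T   T   T   T   T   T

11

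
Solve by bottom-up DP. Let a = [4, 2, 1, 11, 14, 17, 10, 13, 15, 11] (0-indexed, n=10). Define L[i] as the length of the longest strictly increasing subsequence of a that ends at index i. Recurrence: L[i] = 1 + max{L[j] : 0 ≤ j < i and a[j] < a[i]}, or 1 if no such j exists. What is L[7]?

3

   i    0    1    2    3    4    5    6    7    8    9
a[i]    4    2    1   11   14   17   10   13   15   11
L[i]    1    1    1    2    3    4    2    3    4    3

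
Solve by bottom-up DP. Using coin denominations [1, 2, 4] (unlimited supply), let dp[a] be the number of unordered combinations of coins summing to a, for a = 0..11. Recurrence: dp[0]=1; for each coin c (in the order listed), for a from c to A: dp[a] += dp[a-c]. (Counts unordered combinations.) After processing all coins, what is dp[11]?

12

after  coin     0     1     2     3     4     5     6     7     8     9    10    11
          1     1     1     1     1     1     1     1     1     1     1     1     1
          2     1     1     2     2     3     3     4     4     5     5     6     6
          4     1     1     2     2     4     4     6     6     9     9    12    12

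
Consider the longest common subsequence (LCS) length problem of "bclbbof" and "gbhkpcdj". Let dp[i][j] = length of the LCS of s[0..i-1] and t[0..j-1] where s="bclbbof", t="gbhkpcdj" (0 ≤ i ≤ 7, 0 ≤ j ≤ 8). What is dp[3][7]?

   ''  g  b  h  k  p  c  d  j
''  0  0  0  0  0  0  0  0  0
 b  0  0  1  1  1  1  1  1  1
 c  0  0  1  1  1  1  2  2  2
 l  0  0  1  1  1  1  2  2  2
 b  0  0  1  1  1  1  2  2  2
 b  0  0  1  1  1  1  2  2  2
 o  0  0  1  1  1  1  2  2  2
 f  0  0  1  1  1  1  2  2  2

2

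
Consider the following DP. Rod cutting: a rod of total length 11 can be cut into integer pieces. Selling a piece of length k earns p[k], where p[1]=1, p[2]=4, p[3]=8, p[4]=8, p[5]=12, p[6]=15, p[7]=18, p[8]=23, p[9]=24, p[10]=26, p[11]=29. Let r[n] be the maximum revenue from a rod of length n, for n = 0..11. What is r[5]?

   n    0    1    2    3    4    5    6    7    8    9   10   11
r[n]    0    1    4    8    9   12   16   18   23   24   27   31

12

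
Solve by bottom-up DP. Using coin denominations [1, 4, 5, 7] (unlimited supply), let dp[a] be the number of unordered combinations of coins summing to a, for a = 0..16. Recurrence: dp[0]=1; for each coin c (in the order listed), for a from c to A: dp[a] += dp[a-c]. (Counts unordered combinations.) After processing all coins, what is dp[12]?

after  coin     0     1     2     3     4     5     6     7     8     9    10    11    12    13    14    15    16
          1     1     1     1     1     1     1     1     1     1     1     1     1     1     1     1     1     1
          4     1     1     1     1     2     2     2     2     3     3     3     3     4     4     4     4     5
          5     1     1     1     1     2     3     3     3     4     5     6     6     7     8     9    10    11
          7     1     1     1     1     2     3     3     4     5     6     7     8    10    11    13    15    17

10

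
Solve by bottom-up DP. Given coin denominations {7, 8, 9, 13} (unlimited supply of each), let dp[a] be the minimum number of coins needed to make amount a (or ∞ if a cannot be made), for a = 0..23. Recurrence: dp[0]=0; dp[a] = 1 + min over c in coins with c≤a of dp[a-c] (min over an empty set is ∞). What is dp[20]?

 a  0  1  2  3  4  5  6  7  8  9 10 11 12 13 14 15 16 17 18 19 20 21 22 23
dp  0  -  -  -  -  -  -  1  1  1  -  -  -  1  2  2  2  2  2  -  2  2  2  3
(- denotes ∞ / unreachable)

2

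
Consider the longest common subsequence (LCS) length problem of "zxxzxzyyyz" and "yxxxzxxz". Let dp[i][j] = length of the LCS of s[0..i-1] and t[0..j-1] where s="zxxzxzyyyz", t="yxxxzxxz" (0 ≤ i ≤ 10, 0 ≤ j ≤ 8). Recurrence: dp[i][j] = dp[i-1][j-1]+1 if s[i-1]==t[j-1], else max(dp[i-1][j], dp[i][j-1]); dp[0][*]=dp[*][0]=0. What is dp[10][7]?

4

   ''  y  x  x  x  z  x  x  z
''  0  0  0  0  0  0  0  0  0
 z  0  0  0  0  0  1  1  1  1
 x  0  0  1  1  1  1  2  2  2
 x  0  0  1  2  2  2  2  3  3
 z  0  0  1  2  2  3  3  3  4
 x  0  0  1  2  3  3  4  4  4
 z  0  0  1  2  3  4  4  4  5
 y  0  1  1  2  3  4  4  4  5
 y  0  1  1  2  3  4  4  4  5
 y  0  1  1  2  3  4  4  4  5
 z  0  1  1  2  3  4  4  4  5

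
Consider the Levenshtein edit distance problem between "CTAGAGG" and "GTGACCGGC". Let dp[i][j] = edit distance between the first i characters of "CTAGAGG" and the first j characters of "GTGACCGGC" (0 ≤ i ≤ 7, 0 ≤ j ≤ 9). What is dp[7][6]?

4

   ''  G  T  G  A  C  C  G  G  C
''  0  1  2  3  4  5  6  7  8  9
 C  1  1  2  3  4  4  5  6  7  8
 T  2  2  1  2  3  4  5  6  7  8
 A  3  3  2  2  2  3  4  5  6  7
 G  4  3  3  2  3  3  4  4  5  6
 A  5  4  4  3  2  3  4  5  5  6
 G  6  5  5  4  3  3  4  4  5  6
 G  7  6  6  5  4  4  4  4  4  5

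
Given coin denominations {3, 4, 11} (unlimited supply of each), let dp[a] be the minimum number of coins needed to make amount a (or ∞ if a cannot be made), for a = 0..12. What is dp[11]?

 a  0  1  2  3  4  5  6  7  8  9 10 11 12
dp  0  -  -  1  1  -  2  2  2  3  3  1  3
(- denotes ∞ / unreachable)

1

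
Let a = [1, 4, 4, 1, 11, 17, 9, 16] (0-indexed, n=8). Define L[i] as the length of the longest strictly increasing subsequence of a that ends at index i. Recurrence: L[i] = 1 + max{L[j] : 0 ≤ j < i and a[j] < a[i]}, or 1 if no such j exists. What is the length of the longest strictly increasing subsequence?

   i    0    1    2    3    4    5    6    7
a[i]    1    4    4    1   11   17    9   16
L[i]    1    2    2    1    3    4    3    4

4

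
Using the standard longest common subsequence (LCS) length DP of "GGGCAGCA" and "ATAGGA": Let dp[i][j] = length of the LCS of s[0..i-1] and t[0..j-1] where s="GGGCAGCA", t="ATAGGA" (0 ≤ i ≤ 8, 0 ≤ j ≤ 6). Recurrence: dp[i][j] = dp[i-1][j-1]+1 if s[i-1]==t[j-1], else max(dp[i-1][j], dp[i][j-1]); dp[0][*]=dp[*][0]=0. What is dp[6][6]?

3

   ''  A  T  A  G  G  A
''  0  0  0  0  0  0  0
 G  0  0  0  0  1  1  1
 G  0  0  0  0  1  2  2
 G  0  0  0  0  1  2  2
 C  0  0  0  0  1  2  2
 A  0  1  1  1  1  2  3
 G  0  1  1  1  2  2  3
 C  0  1  1  1  2  2  3
 A  0  1  1  2  2  2  3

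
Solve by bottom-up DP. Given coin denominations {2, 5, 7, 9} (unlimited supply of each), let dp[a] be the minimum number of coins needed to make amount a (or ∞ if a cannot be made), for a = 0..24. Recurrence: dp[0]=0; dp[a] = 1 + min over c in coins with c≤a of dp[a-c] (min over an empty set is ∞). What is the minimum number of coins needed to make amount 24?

 a  0  1  2  3  4  5  6  7  8  9 10 11 12 13 14 15 16 17 18 19 20 21 22 23 24
dp  0  -  1  -  2  1  3  1  4  1  2  2  2  3  2  3  2  3  2  3  3  3  4  3  4
(- denotes ∞ / unreachable)

4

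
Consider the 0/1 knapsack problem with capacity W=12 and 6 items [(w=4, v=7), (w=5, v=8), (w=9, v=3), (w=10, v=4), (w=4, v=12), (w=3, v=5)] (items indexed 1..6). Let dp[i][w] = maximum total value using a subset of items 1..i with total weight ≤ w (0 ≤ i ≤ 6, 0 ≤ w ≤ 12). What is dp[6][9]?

i\w   0   1   2   3   4   5   6   7   8   9  10  11  12
  0   0   0   0   0   0   0   0   0   0   0   0   0   0
  1   0   0   0   0   7   7   7   7   7   7   7   7   7
  2   0   0   0   0   7   8   8   8   8  15  15  15  15
  3   0   0   0   0   7   8   8   8   8  15  15  15  15
  4   0   0   0   0   7   8   8   8   8  15  15  15  15
  5   0   0   0   0  12  12  12  12  19  20  20  20  20
  6   0   0   0   5  12  12  12  17  19  20  20  24  25

20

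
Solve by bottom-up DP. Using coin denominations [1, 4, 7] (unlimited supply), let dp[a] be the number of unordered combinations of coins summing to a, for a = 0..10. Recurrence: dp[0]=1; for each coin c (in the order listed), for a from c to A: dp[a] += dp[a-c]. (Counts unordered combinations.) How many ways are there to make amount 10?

4

after  coin     0     1     2     3     4     5     6     7     8     9    10
          1     1     1     1     1     1     1     1     1     1     1     1
          4     1     1     1     1     2     2     2     2     3     3     3
          7     1     1     1     1     2     2     2     3     4     4     4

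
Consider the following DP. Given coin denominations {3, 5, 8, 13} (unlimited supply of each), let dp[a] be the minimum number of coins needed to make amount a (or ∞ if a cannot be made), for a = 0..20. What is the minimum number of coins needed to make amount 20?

4

 a  0  1  2  3  4  5  6  7  8  9 10 11 12 13 14 15 16 17 18 19 20
dp  0  -  -  1  -  1  2  -  1  3  2  2  4  1  3  3  2  4  2  3  4
(- denotes ∞ / unreachable)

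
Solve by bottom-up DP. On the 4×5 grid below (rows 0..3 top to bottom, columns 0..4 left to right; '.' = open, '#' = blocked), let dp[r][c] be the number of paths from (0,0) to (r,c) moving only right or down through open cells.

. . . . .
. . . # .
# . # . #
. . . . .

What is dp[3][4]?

2

r\c   0   1   2   3   4
  0   1   1   1   1   1
  1   1   2   3   0   1
  2   0   2   0   0   0
  3   0   2   2   2   2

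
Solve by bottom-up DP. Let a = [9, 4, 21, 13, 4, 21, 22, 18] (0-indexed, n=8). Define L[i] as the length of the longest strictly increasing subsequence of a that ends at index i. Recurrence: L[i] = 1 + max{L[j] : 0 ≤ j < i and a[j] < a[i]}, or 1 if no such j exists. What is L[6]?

4

   i    0    1    2    3    4    5    6    7
a[i]    9    4   21   13    4   21   22   18
L[i]    1    1    2    2    1    3    4    3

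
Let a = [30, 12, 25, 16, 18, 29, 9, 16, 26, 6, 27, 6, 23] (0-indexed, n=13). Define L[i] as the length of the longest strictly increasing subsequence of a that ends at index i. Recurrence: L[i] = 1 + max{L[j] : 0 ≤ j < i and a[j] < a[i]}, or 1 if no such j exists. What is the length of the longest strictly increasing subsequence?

5

   i    0    1    2    3    4    5    6    7    8    9   10   11   12
a[i]   30   12   25   16   18   29    9   16   26    6   27    6   23
L[i]    1    1    2    2    3    4    1    2    4    1    5    1    4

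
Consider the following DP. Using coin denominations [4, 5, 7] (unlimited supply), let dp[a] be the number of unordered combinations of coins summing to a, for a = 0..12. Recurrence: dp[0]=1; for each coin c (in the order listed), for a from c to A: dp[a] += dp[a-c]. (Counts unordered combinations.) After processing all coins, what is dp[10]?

after  coin     0     1     2     3     4     5     6     7     8     9    10    11    12
          4     1     0     0     0     1     0     0     0     1     0     0     0     1
          5     1     0     0     0     1     1     0     0     1     1     1     0     1
          7     1     0     0     0     1     1     0     1     1     1     1     1     2

1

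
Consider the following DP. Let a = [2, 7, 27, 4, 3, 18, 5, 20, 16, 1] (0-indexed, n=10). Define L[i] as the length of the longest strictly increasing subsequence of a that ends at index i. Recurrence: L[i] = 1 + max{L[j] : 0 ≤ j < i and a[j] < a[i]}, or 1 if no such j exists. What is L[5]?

3

   i    0    1    2    3    4    5    6    7    8    9
a[i]    2    7   27    4    3   18    5   20   16    1
L[i]    1    2    3    2    2    3    3    4    4    1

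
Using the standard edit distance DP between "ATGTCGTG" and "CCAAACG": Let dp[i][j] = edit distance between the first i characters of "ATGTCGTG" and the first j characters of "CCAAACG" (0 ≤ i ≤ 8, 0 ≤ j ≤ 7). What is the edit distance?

7

   ''  C  C  A  A  A  C  G
''  0  1  2  3  4  5  6  7
 A  1  1  2  2  3  4  5  6
 T  2  2  2  3  3  4  5  6
 G  3  3  3  3  4  4  5  5
 T  4  4  4  4  4  5  5  6
 C  5  4  4  5  5  5  5  6
 G  6  5  5  5  6  6  6  5
 T  7  6  6  6  6  7  7  6
 G  8  7  7  7  7  7  8  7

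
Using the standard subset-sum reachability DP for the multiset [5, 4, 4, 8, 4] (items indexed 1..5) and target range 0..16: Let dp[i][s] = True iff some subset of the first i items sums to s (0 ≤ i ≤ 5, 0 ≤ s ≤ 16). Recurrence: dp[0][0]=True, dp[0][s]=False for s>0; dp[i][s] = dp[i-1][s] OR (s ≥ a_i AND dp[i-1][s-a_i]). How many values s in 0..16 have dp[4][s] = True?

8

i\s   0   1   2   3   4   5   6   7   8   9  10  11  12  13  14  15  16
  0   T   F   F   F   F   F   F   F   F   F   F   F   F   F   F   F   F
  1   T   F   F   F   F   T   F   F   F   F   F   F   F   F   F   F   F
  2   T   F   F   F   T   T   F   F   F   T   F   F   F   F   F   F   F
  3   T   F   F   F   T   T   F   F   T   T   F   F   F   T   F   F   F
  4   T   F   F   F   T   T   F   F   T   T   F   F   T   T   F   F   T
  5   T   F   F   F   T   T   F   F   T   T   F   F   T   T   F   F   T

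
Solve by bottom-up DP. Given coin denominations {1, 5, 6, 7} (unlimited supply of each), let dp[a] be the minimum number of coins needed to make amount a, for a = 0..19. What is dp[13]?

2

 a  0  1  2  3  4  5  6  7  8  9 10 11 12 13 14 15 16 17 18 19
dp  0  1  2  3  4  1  1  1  2  3  2  2  2  2  2  3  3  3  3  3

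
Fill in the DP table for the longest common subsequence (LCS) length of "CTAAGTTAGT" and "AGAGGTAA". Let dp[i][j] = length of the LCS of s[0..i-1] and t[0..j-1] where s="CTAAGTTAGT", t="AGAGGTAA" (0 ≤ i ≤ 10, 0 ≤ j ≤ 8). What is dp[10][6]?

   ''  A  G  A  G  G  T  A  A
''  0  0  0  0  0  0  0  0  0
 C  0  0  0  0  0  0  0  0  0
 T  0  0  0  0  0  0  1  1  1
 A  0  1  1  1  1  1  1  2  2
 A  0  1  1  2  2  2  2  2  3
 G  0  1  2  2  3  3  3  3  3
 T  0  1  2  2  3  3  4  4  4
 T  0  1  2  2  3  3  4  4  4
 A  0  1  2  3  3  3  4  5  5
 G  0  1  2  3  4  4  4  5  5
 T  0  1  2  3  4  4  5  5  5

5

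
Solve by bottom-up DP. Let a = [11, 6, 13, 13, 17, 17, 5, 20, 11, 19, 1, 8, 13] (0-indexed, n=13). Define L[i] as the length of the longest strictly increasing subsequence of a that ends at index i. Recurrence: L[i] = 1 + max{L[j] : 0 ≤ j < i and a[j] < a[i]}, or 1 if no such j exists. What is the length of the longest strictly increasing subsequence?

   i    0    1    2    3    4    5    6    7    8    9   10   11   12
a[i]   11    6   13   13   17   17    5   20   11   19    1    8   13
L[i]    1    1    2    2    3    3    1    4    2    4    1    2    3

4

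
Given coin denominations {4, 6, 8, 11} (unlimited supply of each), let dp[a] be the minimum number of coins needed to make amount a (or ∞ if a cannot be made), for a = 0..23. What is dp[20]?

3

 a  0  1  2  3  4  5  6  7  8  9 10 11 12 13 14 15 16 17 18 19 20 21 22 23
dp  0  -  -  -  1  -  1  -  1  -  2  1  2  -  2  2  2  2  3  2  3  3  2  3
(- denotes ∞ / unreachable)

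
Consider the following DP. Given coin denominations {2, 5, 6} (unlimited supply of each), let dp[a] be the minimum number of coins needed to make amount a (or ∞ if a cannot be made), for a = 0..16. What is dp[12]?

 a  0  1  2  3  4  5  6  7  8  9 10 11 12 13 14 15 16
dp  0  -  1  -  2  1  1  2  2  3  2  2  2  3  3  3  3
(- denotes ∞ / unreachable)

2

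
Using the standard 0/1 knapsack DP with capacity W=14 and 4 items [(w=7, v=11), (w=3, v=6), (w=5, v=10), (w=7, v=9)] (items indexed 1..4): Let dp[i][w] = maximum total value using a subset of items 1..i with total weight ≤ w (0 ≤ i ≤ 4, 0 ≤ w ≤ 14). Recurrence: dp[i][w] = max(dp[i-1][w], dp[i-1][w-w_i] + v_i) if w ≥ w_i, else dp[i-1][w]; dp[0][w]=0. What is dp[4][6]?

10

i\w   0   1   2   3   4   5   6   7   8   9  10  11  12  13  14
  0   0   0   0   0   0   0   0   0   0   0   0   0   0   0   0
  1   0   0   0   0   0   0   0  11  11  11  11  11  11  11  11
  2   0   0   0   6   6   6   6  11  11  11  17  17  17  17  17
  3   0   0   0   6   6  10  10  11  16  16  17  17  21  21  21
  4   0   0   0   6   6  10  10  11  16  16  17  17  21  21  21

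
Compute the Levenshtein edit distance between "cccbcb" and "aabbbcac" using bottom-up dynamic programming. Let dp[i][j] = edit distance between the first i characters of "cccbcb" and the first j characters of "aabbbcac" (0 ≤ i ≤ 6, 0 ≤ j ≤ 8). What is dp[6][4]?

4

   ''  a  a  b  b  b  c  a  c
''  0  1  2  3  4  5  6  7  8
 c  1  1  2  3  4  5  5  6  7
 c  2  2  2  3  4  5  5  6  6
 c  3  3  3  3  4  5  5  6  6
 b  4  4  4  3  3  4  5  6  7
 c  5  5  5  4  4  4  4  5  6
 b  6  6  6  5  4  4  5  5  6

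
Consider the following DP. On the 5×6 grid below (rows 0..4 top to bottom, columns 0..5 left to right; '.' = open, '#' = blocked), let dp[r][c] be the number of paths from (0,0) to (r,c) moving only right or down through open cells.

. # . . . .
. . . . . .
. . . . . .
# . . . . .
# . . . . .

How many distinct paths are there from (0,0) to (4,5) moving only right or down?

50

r\c   0   1   2   3   4   5
  0   1   0   0   0   0   0
  1   1   1   1   1   1   1
  2   1   2   3   4   5   6
  3   0   2   5   9  14  20
  4   0   2   7  16  30  50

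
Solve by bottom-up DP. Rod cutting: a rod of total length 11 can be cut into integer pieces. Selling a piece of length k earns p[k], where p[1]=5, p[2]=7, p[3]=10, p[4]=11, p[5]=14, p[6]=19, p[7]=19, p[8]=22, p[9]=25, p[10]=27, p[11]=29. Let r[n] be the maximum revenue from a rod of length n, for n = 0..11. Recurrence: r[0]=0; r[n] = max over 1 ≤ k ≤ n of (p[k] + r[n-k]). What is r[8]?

40

   n    0    1    2    3    4    5    6    7    8    9   10   11
r[n]    0    5   10   15   20   25   30   35   40   45   50   55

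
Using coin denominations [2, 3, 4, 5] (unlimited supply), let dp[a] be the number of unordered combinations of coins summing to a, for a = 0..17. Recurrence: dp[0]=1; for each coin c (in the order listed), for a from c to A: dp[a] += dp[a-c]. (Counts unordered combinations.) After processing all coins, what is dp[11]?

after  coin     0     1     2     3     4     5     6     7     8     9    10    11    12    13    14    15    16    17
          2     1     0     1     0     1     0     1     0     1     0     1     0     1     0     1     0     1     0
          3     1     0     1     1     1     1     2     1     2     2     2     2     3     2     3     3     3     3
          4     1     0     1     1     2     1     3     2     4     3     5     4     7     5     8     7    10     8
          5     1     0     1     1     2     2     3     3     5     5     7     7    10    10    13    14    17    18

7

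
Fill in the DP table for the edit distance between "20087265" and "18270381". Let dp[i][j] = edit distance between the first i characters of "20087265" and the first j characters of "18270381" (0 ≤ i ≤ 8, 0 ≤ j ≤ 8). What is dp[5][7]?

   ''  1  8  2  7  0  3  8  1
''  0  1  2  3  4  5  6  7  8
 2  1  1  2  2  3  4  5  6  7
 0  2  2  2  3  3  3  4  5  6
 0  3  3  3  3  4  3  4  5  6
 8  4  4  3  4  4  4  4  4  5
 7  5  5  4  4  4  5  5  5  5
 2  6  6  5  4  5  5  6  6  6
 6  7  7  6  5  5  6  6  7  7
 5  8  8  7  6  6  6  7  7  8

5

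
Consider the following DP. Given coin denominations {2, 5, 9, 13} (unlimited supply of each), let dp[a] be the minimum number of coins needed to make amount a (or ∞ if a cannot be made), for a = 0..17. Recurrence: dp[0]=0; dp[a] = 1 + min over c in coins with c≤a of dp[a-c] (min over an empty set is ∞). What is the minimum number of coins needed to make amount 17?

3

 a  0  1  2  3  4  5  6  7  8  9 10 11 12 13 14 15 16 17
dp  0  -  1  -  2  1  3  2  4  1  2  2  3  1  2  2  3  3
(- denotes ∞ / unreachable)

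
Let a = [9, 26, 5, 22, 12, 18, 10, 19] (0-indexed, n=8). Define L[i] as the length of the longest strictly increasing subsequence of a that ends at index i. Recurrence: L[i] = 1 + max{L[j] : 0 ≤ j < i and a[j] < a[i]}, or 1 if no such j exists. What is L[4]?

   i    0    1    2    3    4    5    6    7
a[i]    9   26    5   22   12   18   10   19
L[i]    1    2    1    2    2    3    2    4

2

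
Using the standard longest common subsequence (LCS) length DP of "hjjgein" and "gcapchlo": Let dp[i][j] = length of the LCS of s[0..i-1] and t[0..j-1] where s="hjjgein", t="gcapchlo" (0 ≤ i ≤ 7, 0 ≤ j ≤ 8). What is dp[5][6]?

   ''  g  c  a  p  c  h  l  o
''  0  0  0  0  0  0  0  0  0
 h  0  0  0  0  0  0  1  1  1
 j  0  0  0  0  0  0  1  1  1
 j  0  0  0  0  0  0  1  1  1
 g  0  1  1  1  1  1  1  1  1
 e  0  1  1  1  1  1  1  1  1
 i  0  1  1  1  1  1  1  1  1
 n  0  1  1  1  1  1  1  1  1

1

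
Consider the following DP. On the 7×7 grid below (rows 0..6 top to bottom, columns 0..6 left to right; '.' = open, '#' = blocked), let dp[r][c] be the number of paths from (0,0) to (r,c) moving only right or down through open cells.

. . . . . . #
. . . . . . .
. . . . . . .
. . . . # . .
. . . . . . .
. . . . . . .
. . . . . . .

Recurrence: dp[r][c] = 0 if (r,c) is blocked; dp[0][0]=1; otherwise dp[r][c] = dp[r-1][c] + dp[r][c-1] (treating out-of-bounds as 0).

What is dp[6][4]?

r\c   0   1   2   3   4   5   6
  0   1   1   1   1   1   1   0
  1   1   2   3   4   5   6   6
  2   1   3   6  10  15  21  27
  3   1   4  10  20   0  21  48
  4   1   5  15  35  35  56 104
  5   1   6  21  56  91 147 251
  6   1   7  28  84 175 322 573

175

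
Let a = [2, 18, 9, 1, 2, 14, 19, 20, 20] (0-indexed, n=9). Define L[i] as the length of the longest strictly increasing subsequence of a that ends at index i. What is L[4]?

2

   i    0    1    2    3    4    5    6    7    8
a[i]    2   18    9    1    2   14   19   20   20
L[i]    1    2    2    1    2    3    4    5    5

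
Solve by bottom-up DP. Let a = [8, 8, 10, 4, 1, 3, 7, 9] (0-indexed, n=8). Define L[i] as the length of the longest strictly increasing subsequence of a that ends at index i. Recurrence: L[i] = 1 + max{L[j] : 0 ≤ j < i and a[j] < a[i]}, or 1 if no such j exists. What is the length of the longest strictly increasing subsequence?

   i    0    1    2    3    4    5    6    7
a[i]    8    8   10    4    1    3    7    9
L[i]    1    1    2    1    1    2    3    4

4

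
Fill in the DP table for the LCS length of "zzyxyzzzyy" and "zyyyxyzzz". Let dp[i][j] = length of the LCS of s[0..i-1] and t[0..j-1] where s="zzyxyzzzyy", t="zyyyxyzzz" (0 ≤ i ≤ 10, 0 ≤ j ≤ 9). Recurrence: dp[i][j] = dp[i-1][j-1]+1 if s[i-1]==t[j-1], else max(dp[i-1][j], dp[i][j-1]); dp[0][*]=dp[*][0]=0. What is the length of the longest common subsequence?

   ''  z  y  y  y  x  y  z  z  z
''  0  0  0  0  0  0  0  0  0  0
 z  0  1  1  1  1  1  1  1  1  1
 z  0  1  1  1  1  1  1  2  2  2
 y  0  1  2  2  2  2  2  2  2  2
 x  0  1  2  2  2  3  3  3  3  3
 y  0  1  2  3  3  3  4  4  4  4
 z  0  1  2  3  3  3  4  5  5  5
 z  0  1  2  3  3  3  4  5  6  6
 z  0  1  2  3  3  3  4  5  6  7
 y  0  1  2  3  4  4  4  5  6  7
 y  0  1  2  3  4  4  5  5  6  7

7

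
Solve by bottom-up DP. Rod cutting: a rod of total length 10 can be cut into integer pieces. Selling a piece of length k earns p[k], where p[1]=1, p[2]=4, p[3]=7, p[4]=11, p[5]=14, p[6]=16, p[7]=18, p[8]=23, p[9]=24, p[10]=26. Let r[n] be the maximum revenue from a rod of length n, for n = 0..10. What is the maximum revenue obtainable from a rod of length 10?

   n    0    1    2    3    4    5    6    7    8    9   10
r[n]    0    1    4    7   11   14   16   18   23   25   28

28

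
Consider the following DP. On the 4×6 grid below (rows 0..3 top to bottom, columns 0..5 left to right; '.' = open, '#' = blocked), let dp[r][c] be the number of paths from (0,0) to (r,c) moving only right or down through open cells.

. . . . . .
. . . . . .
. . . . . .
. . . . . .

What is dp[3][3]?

r\c   0   1   2   3   4   5
  0   1   1   1   1   1   1
  1   1   2   3   4   5   6
  2   1   3   6  10  15  21
  3   1   4  10  20  35  56

20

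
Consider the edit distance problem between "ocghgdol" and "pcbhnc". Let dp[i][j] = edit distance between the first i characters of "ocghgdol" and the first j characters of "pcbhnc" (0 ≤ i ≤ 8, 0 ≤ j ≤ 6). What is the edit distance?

6

   ''  p  c  b  h  n  c
''  0  1  2  3  4  5  6
 o  1  1  2  3  4  5  6
 c  2  2  1  2  3  4  5
 g  3  3  2  2  3  4  5
 h  4  4  3  3  2  3  4
 g  5  5  4  4  3  3  4
 d  6  6  5  5  4  4  4
 o  7  7  6  6  5  5  5
 l  8  8  7  7  6  6  6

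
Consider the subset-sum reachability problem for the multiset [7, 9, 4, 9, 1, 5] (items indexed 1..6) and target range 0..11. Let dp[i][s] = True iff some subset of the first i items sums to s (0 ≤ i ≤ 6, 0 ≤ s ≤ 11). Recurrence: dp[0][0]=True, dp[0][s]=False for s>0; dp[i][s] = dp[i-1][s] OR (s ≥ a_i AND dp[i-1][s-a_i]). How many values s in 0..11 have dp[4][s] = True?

5

i\s   0   1   2   3   4   5   6   7   8   9  10  11
  0   T   F   F   F   F   F   F   F   F   F   F   F
  1   T   F   F   F   F   F   F   T   F   F   F   F
  2   T   F   F   F   F   F   F   T   F   T   F   F
  3   T   F   F   F   T   F   F   T   F   T   F   T
  4   T   F   F   F   T   F   F   T   F   T   F   T
  5   T   T   F   F   T   T   F   T   T   T   T   T
  6   T   T   F   F   T   T   T   T   T   T   T   T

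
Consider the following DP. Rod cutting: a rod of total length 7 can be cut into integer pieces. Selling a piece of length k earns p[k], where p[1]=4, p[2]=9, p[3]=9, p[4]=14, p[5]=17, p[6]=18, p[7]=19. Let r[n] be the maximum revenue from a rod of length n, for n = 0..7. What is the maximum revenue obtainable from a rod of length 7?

31

   n    0    1    2    3    4    5    6    7
r[n]    0    4    9   13   18   22   27   31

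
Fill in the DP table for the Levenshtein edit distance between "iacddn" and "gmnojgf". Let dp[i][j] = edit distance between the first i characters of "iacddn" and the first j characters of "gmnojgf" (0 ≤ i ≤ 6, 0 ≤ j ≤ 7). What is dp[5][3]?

   ''  g  m  n  o  j  g  f
''  0  1  2  3  4  5  6  7
 i  1  1  2  3  4  5  6  7
 a  2  2  2  3  4  5  6  7
 c  3  3  3  3  4  5  6  7
 d  4  4  4  4  4  5  6  7
 d  5  5  5  5  5  5  6  7
 n  6  6  6  5  6  6  6  7

5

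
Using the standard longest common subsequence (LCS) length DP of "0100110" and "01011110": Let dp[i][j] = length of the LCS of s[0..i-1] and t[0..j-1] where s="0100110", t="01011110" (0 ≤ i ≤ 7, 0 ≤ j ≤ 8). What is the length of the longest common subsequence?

6

   ''  0  1  0  1  1  1  1  0
''  0  0  0  0  0  0  0  0  0
 0  0  1  1  1  1  1  1  1  1
 1  0  1  2  2  2  2  2  2  2
 0  0  1  2  3  3  3  3  3  3
 0  0  1  2  3  3  3  3  3  4
 1  0  1  2  3  4  4  4  4  4
 1  0  1  2  3  4  5  5  5  5
 0  0  1  2  3  4  5  5  5  6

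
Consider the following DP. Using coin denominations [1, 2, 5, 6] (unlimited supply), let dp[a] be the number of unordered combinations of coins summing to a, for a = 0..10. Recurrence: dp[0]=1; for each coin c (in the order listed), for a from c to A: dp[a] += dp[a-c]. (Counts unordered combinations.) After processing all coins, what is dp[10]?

13

after  coin     0     1     2     3     4     5     6     7     8     9    10
          1     1     1     1     1     1     1     1     1     1     1     1
          2     1     1     2     2     3     3     4     4     5     5     6
          5     1     1     2     2     3     4     5     6     7     8    10
          6     1     1     2     2     3     4     6     7     9    10    13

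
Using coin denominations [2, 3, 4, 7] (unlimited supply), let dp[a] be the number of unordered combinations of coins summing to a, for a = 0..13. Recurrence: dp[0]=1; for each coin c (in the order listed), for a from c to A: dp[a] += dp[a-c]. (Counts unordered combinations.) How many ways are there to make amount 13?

after  coin     0     1     2     3     4     5     6     7     8     9    10    11    12    13
          2     1     0     1     0     1     0     1     0     1     0     1     0     1     0
          3     1     0     1     1     1     1     2     1     2     2     2     2     3     2
          4     1     0     1     1     2     1     3     2     4     3     5     4     7     5
          7     1     0     1     1     2     1     3     3     4     4     6     6     8     8

8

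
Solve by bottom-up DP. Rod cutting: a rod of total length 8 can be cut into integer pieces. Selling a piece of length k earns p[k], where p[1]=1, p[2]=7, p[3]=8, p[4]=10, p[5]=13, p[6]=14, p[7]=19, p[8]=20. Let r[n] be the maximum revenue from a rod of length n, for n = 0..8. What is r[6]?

21

   n    0    1    2    3    4    5    6    7    8
r[n]    0    1    7    8   14   15   21   22   28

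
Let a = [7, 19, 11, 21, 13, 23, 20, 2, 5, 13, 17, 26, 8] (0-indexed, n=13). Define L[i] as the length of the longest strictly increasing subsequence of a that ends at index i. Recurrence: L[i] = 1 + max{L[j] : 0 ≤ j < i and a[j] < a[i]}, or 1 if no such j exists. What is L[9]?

   i    0    1    2    3    4    5    6    7    8    9   10   11   12
a[i]    7   19   11   21   13   23   20    2    5   13   17   26    8
L[i]    1    2    2    3    3    4    4    1    2    3    4    5    3

3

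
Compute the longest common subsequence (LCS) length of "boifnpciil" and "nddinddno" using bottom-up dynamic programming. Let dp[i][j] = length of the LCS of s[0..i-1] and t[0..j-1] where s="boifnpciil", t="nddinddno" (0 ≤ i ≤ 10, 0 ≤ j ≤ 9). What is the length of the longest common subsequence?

2

   ''  n  d  d  i  n  d  d  n  o
''  0  0  0  0  0  0  0  0  0  0
 b  0  0  0  0  0  0  0  0  0  0
 o  0  0  0  0  0  0  0  0  0  1
 i  0  0  0  0  1  1  1  1  1  1
 f  0  0  0  0  1  1  1  1  1  1
 n  0  1  1  1  1  2  2  2  2  2
 p  0  1  1  1  1  2  2  2  2  2
 c  0  1  1  1  1  2  2  2  2  2
 i  0  1  1  1  2  2  2  2  2  2
 i  0  1  1  1  2  2  2  2  2  2
 l  0  1  1  1  2  2  2  2  2  2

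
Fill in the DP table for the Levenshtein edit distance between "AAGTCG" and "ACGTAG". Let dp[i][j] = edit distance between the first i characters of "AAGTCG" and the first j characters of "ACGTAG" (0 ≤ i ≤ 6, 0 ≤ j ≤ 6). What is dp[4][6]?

   ''  A  C  G  T  A  G
''  0  1  2  3  4  5  6
 A  1  0  1  2  3  4  5
 A  2  1  1  2  3  3  4
 G  3  2  2  1  2  3  3
 T  4  3  3  2  1  2  3
 C  5  4  3  3  2  2  3
 G  6  5  4  3  3  3  2

3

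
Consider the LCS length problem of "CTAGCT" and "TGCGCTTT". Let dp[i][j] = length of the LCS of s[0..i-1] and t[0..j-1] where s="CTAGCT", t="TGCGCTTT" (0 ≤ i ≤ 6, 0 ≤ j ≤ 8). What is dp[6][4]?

   ''  T  G  C  G  C  T  T  T
''  0  0  0  0  0  0  0  0  0
 C  0  0  0  1  1  1  1  1  1
 T  0  1  1  1  1  1  2  2  2
 A  0  1  1  1  1  1  2  2  2
 G  0  1  2  2  2  2  2  2  2
 C  0  1  2  3  3  3  3  3  3
 T  0  1  2  3  3  3  4  4  4

3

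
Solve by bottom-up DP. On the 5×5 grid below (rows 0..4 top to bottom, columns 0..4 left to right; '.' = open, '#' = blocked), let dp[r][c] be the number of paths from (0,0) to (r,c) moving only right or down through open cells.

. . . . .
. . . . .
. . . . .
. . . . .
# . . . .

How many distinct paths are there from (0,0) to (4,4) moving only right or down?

r\c   0   1   2   3   4
  0   1   1   1   1   1
  1   1   2   3   4   5
  2   1   3   6  10  15
  3   1   4  10  20  35
  4   0   4  14  34  69

69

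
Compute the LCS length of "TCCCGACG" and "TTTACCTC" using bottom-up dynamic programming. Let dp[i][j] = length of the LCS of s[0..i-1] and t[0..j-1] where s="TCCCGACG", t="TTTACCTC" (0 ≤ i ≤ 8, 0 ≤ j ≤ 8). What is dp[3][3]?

   ''  T  T  T  A  C  C  T  C
''  0  0  0  0  0  0  0  0  0
 T  0  1  1  1  1  1  1  1  1
 C  0  1  1  1  1  2  2  2  2
 C  0  1  1  1  1  2  3  3  3
 C  0  1  1  1  1  2  3  3  4
 G  0  1  1  1  1  2  3  3  4
 A  0  1  1  1  2  2  3  3  4
 C  0  1  1  1  2  3  3  3  4
 G  0  1  1  1  2  3  3  3  4

1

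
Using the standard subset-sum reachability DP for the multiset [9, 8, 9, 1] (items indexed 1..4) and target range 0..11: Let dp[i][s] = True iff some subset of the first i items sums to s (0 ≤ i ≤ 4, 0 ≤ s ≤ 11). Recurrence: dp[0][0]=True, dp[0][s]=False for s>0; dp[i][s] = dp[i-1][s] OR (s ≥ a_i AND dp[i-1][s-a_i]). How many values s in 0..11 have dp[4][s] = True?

5

i\s   0   1   2   3   4   5   6   7   8   9  10  11
  0   T   F   F   F   F   F   F   F   F   F   F   F
  1   T   F   F   F   F   F   F   F   F   T   F   F
  2   T   F   F   F   F   F   F   F   T   T   F   F
  3   T   F   F   F   F   F   F   F   T   T   F   F
  4   T   T   F   F   F   F   F   F   T   T   T   F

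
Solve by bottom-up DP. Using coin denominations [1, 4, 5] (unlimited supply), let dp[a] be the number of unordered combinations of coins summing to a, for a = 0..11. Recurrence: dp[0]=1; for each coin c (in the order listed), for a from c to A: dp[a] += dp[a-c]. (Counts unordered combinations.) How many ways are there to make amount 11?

after  coin     0     1     2     3     4     5     6     7     8     9    10    11
          1     1     1     1     1     1     1     1     1     1     1     1     1
          4     1     1     1     1     2     2     2     2     3     3     3     3
          5     1     1     1     1     2     3     3     3     4     5     6     6

6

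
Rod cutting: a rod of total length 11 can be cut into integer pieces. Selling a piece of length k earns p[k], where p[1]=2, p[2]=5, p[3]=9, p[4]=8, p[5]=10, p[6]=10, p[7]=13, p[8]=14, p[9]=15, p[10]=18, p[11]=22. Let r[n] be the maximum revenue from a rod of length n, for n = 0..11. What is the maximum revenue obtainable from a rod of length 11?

   n    0    1    2    3    4    5    6    7    8    9   10   11
r[n]    0    2    5    9   11   14   18   20   23   27   29   32

32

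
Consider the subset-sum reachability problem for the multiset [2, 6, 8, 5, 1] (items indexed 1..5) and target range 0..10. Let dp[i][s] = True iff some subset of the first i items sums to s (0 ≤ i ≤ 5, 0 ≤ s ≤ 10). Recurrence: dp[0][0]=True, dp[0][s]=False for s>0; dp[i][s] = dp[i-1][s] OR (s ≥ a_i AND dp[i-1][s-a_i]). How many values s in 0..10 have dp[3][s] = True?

i\s   0   1   2   3   4   5   6   7   8   9  10
  0   T   F   F   F   F   F   F   F   F   F   F
  1   T   F   T   F   F   F   F   F   F   F   F
  2   T   F   T   F   F   F   T   F   T   F   F
  3   T   F   T   F   F   F   T   F   T   F   T
  4   T   F   T   F   F   T   T   T   T   F   T
  5   T   T   T   T   F   T   T   T   T   T   T

5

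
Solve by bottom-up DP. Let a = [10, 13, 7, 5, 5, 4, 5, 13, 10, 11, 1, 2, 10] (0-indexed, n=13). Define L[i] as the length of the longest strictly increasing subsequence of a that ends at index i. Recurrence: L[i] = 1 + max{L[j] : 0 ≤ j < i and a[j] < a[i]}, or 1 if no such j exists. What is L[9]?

4

   i    0    1    2    3    4    5    6    7    8    9   10   11   12
a[i]   10   13    7    5    5    4    5   13   10   11    1    2   10
L[i]    1    2    1    1    1    1    2    3    3    4    1    2    3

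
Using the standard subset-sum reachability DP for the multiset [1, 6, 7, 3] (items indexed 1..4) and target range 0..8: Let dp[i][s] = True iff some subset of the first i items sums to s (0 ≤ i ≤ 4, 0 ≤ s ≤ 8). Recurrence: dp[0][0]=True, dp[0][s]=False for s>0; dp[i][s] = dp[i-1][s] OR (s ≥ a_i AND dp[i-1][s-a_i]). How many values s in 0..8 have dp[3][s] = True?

5

i\s   0   1   2   3   4   5   6   7   8
  0   T   F   F   F   F   F   F   F   F
  1   T   T   F   F   F   F   F   F   F
  2   T   T   F   F   F   F   T   T   F
  3   T   T   F   F   F   F   T   T   T
  4   T   T   F   T   T   F   T   T   T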